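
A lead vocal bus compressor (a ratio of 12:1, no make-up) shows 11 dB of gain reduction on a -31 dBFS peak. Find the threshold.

Input is 12 dB above T (since output overshoot × R = input overshoot: (-42 − T)·12 = -31 − T gives T = -43 dBFS).
Check: -43 + (-31 − (-43))/12 = -43 + 1 = -42 dBFS. ✓

-43 dBFS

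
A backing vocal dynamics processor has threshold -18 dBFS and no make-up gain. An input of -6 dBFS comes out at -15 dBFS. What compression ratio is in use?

Input overshoot = -6 − (-18) = 12 dB; output overshoot = -15 − (-18) = 3 dB.
Ratio = 12 / 3 = 4.

4:1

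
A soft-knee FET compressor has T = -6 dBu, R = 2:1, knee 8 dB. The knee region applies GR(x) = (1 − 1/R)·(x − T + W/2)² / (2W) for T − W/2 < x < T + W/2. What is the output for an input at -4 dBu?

x − T + W/2 = -4 − (-6) + 4 = 6.
GR = (1 − 1/2) × 6² / 16 = 0.5 × 36 / 16 = 1.125 dB.
Output = -4 − 1.125 = -5.125 dBu.

-5.125 dBu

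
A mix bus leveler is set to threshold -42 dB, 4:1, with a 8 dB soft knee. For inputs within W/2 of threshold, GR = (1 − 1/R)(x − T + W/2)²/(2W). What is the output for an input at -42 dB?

-42.75 dB

x − T + W/2 = -42 − (-42) + 4 = 4.
GR = (1 − 1/4) × 4² / 16 = 0.75 × 16 / 16 = 0.75 dB.
Output = -42 − 0.75 = -42.75 dB.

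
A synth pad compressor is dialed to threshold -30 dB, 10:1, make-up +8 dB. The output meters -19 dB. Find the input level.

0 dB

Before make-up, the level was -19 − 8 = -27 dB.
Post-compression overshoot = -27 − (-30) = 3 dB.
Input overshoot = R × output overshoot = 30 dB → input = -30 + 30 = 0 dB.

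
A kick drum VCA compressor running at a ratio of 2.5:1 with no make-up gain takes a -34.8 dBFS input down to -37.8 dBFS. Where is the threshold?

-39.8 dBFS

Gain reduction = -34.8 − (-37.8) = 3 dB; output overshoot = GR / (R − 1) = 3 / 1.5 = 2 dB.
Threshold = output − output overshoot = -37.8 − 2 = -39.8 dBFS.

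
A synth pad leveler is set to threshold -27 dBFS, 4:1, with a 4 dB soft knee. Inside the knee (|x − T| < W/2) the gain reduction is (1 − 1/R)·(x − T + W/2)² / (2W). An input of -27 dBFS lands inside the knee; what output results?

-27.375 dBFS

x − T + W/2 = -27 − (-27) + 2 = 2.
GR = (1 − 1/4) × 2² / 8 = 0.75 × 4 / 8 = 0.375 dB.
Output = -27 − 0.375 = -27.375 dBFS.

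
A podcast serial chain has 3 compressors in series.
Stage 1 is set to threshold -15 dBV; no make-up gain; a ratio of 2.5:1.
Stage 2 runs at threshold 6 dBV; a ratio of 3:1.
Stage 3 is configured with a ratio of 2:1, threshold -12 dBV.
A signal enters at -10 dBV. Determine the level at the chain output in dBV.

Stage 1: 5 dB above -15 dBV, reduced 2.5:1 to 2 dB above → -13 dBV.
Stage 2: -13 dBV is at or below the 6 dBV threshold — no compression; output -13 dBV.
Stage 3: -13 dBV is at or below the -12 dBV threshold — no compression; output -13 dBV.

-13 dBV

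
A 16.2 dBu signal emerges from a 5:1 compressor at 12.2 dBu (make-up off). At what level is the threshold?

11.2 dBu

Let T be the threshold. Output overshoot = (input overshoot)/R, so 12.2 − T = (16.2 − T)/5.
5·(12.2 − T) = 16.2 − T → 4·T = 61 − 16.2 = 44.8.
T = 44.8/4 = 11.2 dBu.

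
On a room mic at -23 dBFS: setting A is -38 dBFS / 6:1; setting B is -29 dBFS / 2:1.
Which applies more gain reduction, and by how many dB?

A: overshoot 15 dB → output overshoot 2.5 dB → GR 12.5 dB.
B: overshoot 6 dB → output overshoot 3 dB → GR 3 dB.
A applies 9.5 dB more gain reduction.

A, by 9.5 dB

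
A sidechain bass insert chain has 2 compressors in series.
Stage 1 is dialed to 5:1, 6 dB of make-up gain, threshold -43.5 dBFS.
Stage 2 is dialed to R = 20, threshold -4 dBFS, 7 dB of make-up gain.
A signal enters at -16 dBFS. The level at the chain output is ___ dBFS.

-25 dBFS

Stage 1: -16 dBFS is 27.5 dB over -43.5 dBFS; at 5:1 that becomes 5.5 dB over, giving -38 dBFS; +6 dB make-up → -32 dBFS.
Stage 2: -32 dBFS is at or below the -4 dBFS threshold — no compression; make-up brings it to -25 dBFS.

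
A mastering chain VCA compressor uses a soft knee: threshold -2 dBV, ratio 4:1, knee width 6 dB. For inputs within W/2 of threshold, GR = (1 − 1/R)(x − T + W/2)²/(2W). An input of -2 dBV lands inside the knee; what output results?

x − T + W/2 = -2 − (-2) + 3 = 3.
GR = (1 − 1/4) × 3² / 12 = 0.75 × 9 / 12 = 0.5625 dB.
Output = -2 − 0.5625 = -2.5625 dBV.

-2.5625 dBV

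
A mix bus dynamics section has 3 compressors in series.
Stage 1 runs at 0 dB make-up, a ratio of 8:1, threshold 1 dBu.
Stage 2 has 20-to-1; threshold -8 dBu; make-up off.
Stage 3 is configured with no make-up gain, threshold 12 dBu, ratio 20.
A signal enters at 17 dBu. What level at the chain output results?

-7.45 dBu

Stage 1: overshoot 16 dB → 16/8 = 2 dB → 3 dBu.
Stage 2: 11 dB above -8 dBu, reduced 20:1 to 0.55 dB above → -7.45 dBu.
Stage 3: -7.45 dBu is at or below the 12 dBu threshold — no compression; output -7.45 dBu.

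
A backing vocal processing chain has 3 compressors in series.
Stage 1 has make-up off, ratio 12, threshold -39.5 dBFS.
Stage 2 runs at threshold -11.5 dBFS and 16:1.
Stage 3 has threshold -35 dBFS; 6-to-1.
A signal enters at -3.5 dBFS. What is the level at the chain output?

Stage 1: 36 dB above -39.5 dBFS, reduced 12:1 to 3 dB above → -36.5 dBFS.
Stage 2: -36.5 dBFS ≤ -11.5 dBFS, so stage 2 doesn't engage; output -36.5 dBFS.
Stage 3: -36.5 dBFS ≤ -35 dBFS, so stage 3 doesn't engage; output -36.5 dBFS.

-36.5 dBFS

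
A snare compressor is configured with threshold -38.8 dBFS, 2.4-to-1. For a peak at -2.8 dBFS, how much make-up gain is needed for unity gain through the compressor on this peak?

Without make-up, output = threshold + overshoot/2.4 = -38.8 + 15 = -23.8 dBFS.
Gap to target: 21 dB.

21 dB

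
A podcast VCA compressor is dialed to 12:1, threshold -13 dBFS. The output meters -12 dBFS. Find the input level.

The compressed level sits -12 − (-13) = 1 dB over threshold.
Undo the ratio: input overshoot = 1 × 12 = 12 dB, giving input = -1 dBFS.

-1 dBFS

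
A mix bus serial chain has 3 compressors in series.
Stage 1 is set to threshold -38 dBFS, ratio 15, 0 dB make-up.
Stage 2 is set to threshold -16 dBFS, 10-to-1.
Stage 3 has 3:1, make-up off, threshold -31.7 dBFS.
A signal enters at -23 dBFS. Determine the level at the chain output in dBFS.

-37 dBFS

Stage 1: -23 dBFS is 15 dB over -38 dBFS; at 15:1 that becomes 1 dB over, giving -37 dBFS.
Stage 2: below threshold (-37 ≤ -16); passes unchanged; output -37 dBFS.
Stage 3: -37 dBFS is at or below the -31.7 dBFS threshold — no compression; output -37 dBFS.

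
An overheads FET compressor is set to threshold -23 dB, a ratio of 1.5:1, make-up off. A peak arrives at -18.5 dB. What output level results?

The input is 4.5 dB above the -23 dB threshold.
The 4.5 dB excess becomes 3 dB after 1.5:1 reduction.
Output = -23 + 3 = -20 dB.

-20 dB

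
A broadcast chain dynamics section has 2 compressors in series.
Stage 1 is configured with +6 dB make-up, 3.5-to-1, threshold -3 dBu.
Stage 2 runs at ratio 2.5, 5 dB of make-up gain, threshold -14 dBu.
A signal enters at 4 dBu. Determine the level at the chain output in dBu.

-1.4 dBu

Stage 1: 7 dB above -3 dBu, reduced 3.5:1 to 2 dB above → -1 dBu; +6 dB make-up → 5 dBu.
Stage 2: 5 dBu is 19 dB over -14 dBu; at 2.5:1 that becomes 7.6 dB over, giving -6.4 dBu; +5 dB make-up → -1.4 dBu.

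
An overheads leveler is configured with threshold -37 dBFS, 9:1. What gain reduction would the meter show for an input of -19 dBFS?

-19 dBFS exceeds the threshold by 18 dB.
After 9:1 compression the overshoot becomes 18/9 = 2 dB.
Gain reduction = 18 − 2 = 16 dB.

16 dB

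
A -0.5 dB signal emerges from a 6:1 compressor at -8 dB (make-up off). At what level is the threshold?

-9.5 dB

Gain reduction = -0.5 − (-8) = 7.5 dB; output overshoot = GR / (R − 1) = 7.5 / 5 = 1.5 dB.
Threshold = output − output overshoot = -8 − 1.5 = -9.5 dB.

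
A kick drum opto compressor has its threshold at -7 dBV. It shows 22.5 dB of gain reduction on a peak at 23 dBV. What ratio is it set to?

Input overshoot = 23 − (-7) = 30 dB.
Output overshoot = 30 − 22.5 = 7.5 dB.
Ratio = input overshoot / output overshoot = 30 / 7.5 = 4.

4:1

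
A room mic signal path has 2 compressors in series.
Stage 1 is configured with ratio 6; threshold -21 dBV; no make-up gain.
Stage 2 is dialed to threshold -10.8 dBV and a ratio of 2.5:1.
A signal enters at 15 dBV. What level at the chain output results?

-15 dBV

Stage 1: 15 dBV is 36 dB over -21 dBV; at 6:1 that becomes 6 dB over, giving -15 dBV.
Stage 2: -15 dBV is at or below the -10.8 dBV threshold — no compression; output -15 dBV.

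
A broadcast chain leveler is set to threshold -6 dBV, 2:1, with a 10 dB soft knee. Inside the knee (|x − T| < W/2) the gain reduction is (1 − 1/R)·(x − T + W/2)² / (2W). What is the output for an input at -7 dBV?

x − T + W/2 = -7 − (-6) + 5 = 4.
GR = (1 − 1/2) × 4² / 20 = 0.5 × 16 / 20 = 0.4 dB.
Output = -7 − 0.4 = -7.4 dBV.

-7.4 dBV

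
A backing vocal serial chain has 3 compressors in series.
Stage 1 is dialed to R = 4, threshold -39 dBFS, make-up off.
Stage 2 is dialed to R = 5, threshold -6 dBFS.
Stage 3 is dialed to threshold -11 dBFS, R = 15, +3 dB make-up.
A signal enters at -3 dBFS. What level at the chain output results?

Stage 1: -3 dBFS is 36 dB over -39 dBFS; at 4:1 that becomes 9 dB over, giving -30 dBFS.
Stage 2: below threshold (-30 ≤ -6); passes unchanged; output -30 dBFS.
Stage 3: -30 dBFS is at or below the -11 dBFS threshold — no compression; make-up brings it to -27 dBFS.

-27 dBFS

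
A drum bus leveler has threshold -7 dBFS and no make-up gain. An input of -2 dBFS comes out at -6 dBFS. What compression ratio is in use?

5:1

Input overshoot = -2 − (-7) = 5 dB; output overshoot = -6 − (-7) = 1 dB.
Ratio = 5 / 1 = 5.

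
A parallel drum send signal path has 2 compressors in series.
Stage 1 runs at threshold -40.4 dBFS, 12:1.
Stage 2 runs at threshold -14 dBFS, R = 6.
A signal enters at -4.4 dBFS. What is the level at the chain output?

-37.4 dBFS

Stage 1: 36 dB above -40.4 dBFS, reduced 12:1 to 3 dB above → -37.4 dBFS.
Stage 2: -37.4 dBFS ≤ -14 dBFS, so stage 2 doesn't engage; output -37.4 dBFS.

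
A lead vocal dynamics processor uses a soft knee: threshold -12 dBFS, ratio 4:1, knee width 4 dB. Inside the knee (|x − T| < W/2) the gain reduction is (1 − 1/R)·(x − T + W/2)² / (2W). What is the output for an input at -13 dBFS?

x − T + W/2 = -13 − (-12) + 2 = 1.
GR = (1 − 1/4) × 1² / 8 = 0.75 × 1 / 8 = 0.09375 dB.
Output = -13 − 0.09375 = -13.09375 dBFS.

-13.09375 dBFS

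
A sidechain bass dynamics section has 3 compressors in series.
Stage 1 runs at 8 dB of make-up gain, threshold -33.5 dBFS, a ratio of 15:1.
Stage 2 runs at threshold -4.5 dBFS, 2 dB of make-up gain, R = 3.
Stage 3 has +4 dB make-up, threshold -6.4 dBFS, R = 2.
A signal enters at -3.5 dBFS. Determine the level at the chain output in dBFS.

Stage 1: 30 dB above -33.5 dBFS, reduced 15:1 to 2 dB above → -31.5 dBFS; +8 dB make-up → -23.5 dBFS.
Stage 2: below threshold (-23.5 ≤ -4.5); passes unchanged; make-up brings it to -21.5 dBFS.
Stage 3: -21.5 dBFS is at or below the -6.4 dBFS threshold — no compression; make-up brings it to -17.5 dBFS.

-17.5 dBFS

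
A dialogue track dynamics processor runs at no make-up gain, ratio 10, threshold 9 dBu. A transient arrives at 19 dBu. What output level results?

19 dBu sits 10 dB over threshold.
The 10 dB excess becomes 1 dB after 10:1 reduction.
So the level is 9 + 1 = 10 dBu.

10 dBu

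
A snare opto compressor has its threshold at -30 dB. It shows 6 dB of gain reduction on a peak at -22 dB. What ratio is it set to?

Input overshoot = -22 − (-30) = 8 dB.
Output overshoot = 8 − 6 = 2 dB.
Ratio = input overshoot / output overshoot = 8 / 2 = 4.

4:1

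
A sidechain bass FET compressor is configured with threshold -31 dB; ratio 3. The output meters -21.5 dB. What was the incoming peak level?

Post-compression overshoot = -21.5 − (-31) = 9.5 dB.
Before 3:1 compression the overshoot was 9.5 × 3 = 28.5 dB, so input = -31 + 28.5 = -2.5 dB.

-2.5 dB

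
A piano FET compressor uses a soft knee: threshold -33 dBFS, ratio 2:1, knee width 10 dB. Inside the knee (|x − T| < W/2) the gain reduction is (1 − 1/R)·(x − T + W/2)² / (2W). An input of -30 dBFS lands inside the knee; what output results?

-31.6 dBFS

x − T + W/2 = -30 − (-33) + 5 = 8.
GR = (1 − 1/2) × 8² / 20 = 0.5 × 64 / 20 = 1.6 dB.
Output = -30 − 1.6 = -31.6 dBFS.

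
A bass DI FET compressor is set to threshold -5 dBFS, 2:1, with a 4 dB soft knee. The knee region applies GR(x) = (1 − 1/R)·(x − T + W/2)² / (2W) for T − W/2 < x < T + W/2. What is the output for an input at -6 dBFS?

x − T + W/2 = -6 − (-5) + 2 = 1.
GR = (1 − 1/2) × 1² / 8 = 0.5 × 1 / 8 = 0.0625 dB.
Output = -6 − 0.0625 = -6.0625 dBFS.

-6.0625 dBFS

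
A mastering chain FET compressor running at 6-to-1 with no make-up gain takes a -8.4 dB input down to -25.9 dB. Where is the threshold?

-29.4 dB

Input is 21 dB above T (since output overshoot × R = input overshoot: (-25.9 − T)·6 = -8.4 − T gives T = -29.4 dB).
Check: -29.4 + (-8.4 − (-29.4))/6 = -29.4 + 3.5 = -25.9 dB. ✓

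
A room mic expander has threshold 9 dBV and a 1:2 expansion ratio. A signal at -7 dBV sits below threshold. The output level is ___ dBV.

-23 dBV

Undershoot = 9 − (-7) = 16 dB.
At 1:2, that expands to 32 dB under threshold.
Output = 9 − 32 = -23 dBV.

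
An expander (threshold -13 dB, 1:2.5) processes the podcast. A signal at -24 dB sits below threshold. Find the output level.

-40.5 dB

Undershoot = (-13) − (-24) = 11 dB.
At 1:2.5, that expands to 27.5 dB under threshold.
Output = -13 − 27.5 = -40.5 dB.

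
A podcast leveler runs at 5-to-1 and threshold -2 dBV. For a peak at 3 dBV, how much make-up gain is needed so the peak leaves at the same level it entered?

Overshoot 5 dB → 5/5 = 1 dB after compression, so the compressed level is -2 + 1 = -1 dBV.
Make-up = target − compressed = 3 − (-1) = 4 dB.

4 dB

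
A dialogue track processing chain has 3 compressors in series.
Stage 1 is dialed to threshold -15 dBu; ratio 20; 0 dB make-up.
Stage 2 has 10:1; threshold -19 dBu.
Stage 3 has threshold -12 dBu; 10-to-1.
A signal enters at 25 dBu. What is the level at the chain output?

-18.4 dBu

Stage 1: 40 dB above -15 dBu, reduced 20:1 to 2 dB above → -13 dBu.
Stage 2: -13 dBu is 6 dB over -19 dBu; at 10:1 that becomes 0.6 dB over, giving -18.4 dBu.
Stage 3: -18.4 dBu ≤ -12 dBu, so stage 3 doesn't engage; output -18.4 dBu.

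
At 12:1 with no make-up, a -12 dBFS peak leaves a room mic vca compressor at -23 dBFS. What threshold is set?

Input is 12 dB above T (since output overshoot × R = input overshoot: (-23 − T)·12 = -12 − T gives T = -24 dBFS).
Check: -24 + (-12 − (-24))/12 = -24 + 1 = -23 dBFS. ✓

-24 dBFS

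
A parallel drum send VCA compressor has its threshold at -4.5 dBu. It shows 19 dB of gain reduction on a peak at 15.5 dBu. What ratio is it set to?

Input overshoot = 15.5 − (-4.5) = 20 dB.
Output overshoot = 20 − 19 = 1 dB.
Ratio = input overshoot / output overshoot = 20 / 1 = 20.

20:1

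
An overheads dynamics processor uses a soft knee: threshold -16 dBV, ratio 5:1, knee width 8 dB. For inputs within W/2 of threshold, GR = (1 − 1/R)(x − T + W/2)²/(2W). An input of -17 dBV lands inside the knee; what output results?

-17.45 dBV

x − T + W/2 = -17 − (-16) + 4 = 3.
GR = (1 − 1/5) × 3² / 16 = 0.8 × 9 / 16 = 0.45 dB.
Output = -17 − 0.45 = -17.45 dBV.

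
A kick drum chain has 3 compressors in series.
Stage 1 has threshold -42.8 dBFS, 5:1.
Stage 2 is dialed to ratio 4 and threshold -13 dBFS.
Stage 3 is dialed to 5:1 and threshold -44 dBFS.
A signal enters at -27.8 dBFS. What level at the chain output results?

-43.16 dBFS

Stage 1: 15 dB above -42.8 dBFS, reduced 5:1 to 3 dB above → -39.8 dBFS.
Stage 2: -39.8 dBFS is at or below the -13 dBFS threshold — no compression; output -39.8 dBFS.
Stage 3: 4.2 dB above -44 dBFS, reduced 5:1 to 0.84 dB above → -43.16 dBFS.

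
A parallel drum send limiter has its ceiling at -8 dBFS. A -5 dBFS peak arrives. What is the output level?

The limiter clamps the peak to its -8 dBFS ceiling.

-8 dBFS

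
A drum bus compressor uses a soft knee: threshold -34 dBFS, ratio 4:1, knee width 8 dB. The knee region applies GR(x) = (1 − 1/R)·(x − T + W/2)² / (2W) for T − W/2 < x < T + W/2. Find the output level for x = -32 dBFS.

x − T + W/2 = -32 − (-34) + 4 = 6.
GR = (1 − 1/4) × 6² / 16 = 0.75 × 36 / 16 = 1.6875 dB.
Output = -32 − 1.6875 = -33.6875 dBFS.

-33.6875 dBFS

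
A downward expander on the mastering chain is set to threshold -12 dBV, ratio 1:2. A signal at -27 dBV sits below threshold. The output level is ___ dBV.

The input is 15 dB below the -12 dBV threshold.
A 1:2 expander multiplies undershoot by 2: 15 × 2 = 30 dB below threshold.
Output = -12 − 30 = -42 dBV.

-42 dBV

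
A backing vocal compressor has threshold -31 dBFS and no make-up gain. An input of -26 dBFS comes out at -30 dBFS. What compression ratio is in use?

Input overshoot = -26 − (-31) = 5 dB; output overshoot = -30 − (-31) = 1 dB.
Ratio = 5 / 1 = 5.

5:1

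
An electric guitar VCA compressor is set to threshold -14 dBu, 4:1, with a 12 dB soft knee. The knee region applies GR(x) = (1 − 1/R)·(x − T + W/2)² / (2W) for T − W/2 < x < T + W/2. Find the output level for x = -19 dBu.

-19.03125 dBu

x − T + W/2 = -19 − (-14) + 6 = 1.
GR = (1 − 1/4) × 1² / 24 = 0.75 × 1 / 24 = 0.03125 dB.
Output = -19 − 0.03125 = -19.03125 dBu.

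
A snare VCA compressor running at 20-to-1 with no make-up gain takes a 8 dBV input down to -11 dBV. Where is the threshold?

-12 dBV

Let T be the threshold. Output overshoot = (input overshoot)/R, so -11 − T = (8 − T)/20.
20·(-11 − T) = 8 − T → 19·T = -220 − 8 = -228.
T = -228/19 = -12 dBV.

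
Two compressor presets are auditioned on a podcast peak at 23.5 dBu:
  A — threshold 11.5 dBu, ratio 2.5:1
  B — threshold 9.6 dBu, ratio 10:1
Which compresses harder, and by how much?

A: overshoot 12 dB → output overshoot 4.8 dB → GR 7.2 dB.
B: overshoot 13.9 dB → output overshoot 1.39 dB → GR 12.51 dB.
Difference: 5.31 dB in favour of B.

B, by 5.31 dB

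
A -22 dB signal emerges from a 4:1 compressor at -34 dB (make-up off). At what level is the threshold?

-38 dB

Gain reduction = -22 − (-34) = 12 dB; output overshoot = GR / (R − 1) = 12 / 3 = 4 dB.
Threshold = output − output overshoot = -34 − 4 = -38 dB.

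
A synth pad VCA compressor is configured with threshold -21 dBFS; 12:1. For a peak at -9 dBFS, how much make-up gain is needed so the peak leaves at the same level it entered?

11 dB

The peak compresses to -21 + 12/12 = -20 dBFS.
To reach -9 dBFS requires -9 − (-20) = 11 dB of make-up.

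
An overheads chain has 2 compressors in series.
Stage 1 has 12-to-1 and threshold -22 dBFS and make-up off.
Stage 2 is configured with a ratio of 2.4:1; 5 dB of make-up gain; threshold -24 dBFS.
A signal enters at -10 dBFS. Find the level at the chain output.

-17.75 dBFS

Stage 1: 12 dB above -22 dBFS, reduced 12:1 to 1 dB above → -21 dBFS.
Stage 2: -21 dBFS is 3 dB over -24 dBFS; at 2.4:1 that becomes 1.25 dB over, giving -22.75 dBFS; +5 dB make-up → -17.75 dBFS.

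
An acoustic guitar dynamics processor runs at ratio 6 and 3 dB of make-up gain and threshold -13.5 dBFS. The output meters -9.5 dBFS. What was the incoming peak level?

Before make-up, the level was -9.5 − 3 = -12.5 dBFS.
That's 1 dB above the -13.5 dBFS threshold.
Before 6:1 compression the overshoot was 1 × 6 = 6 dB, so input = -13.5 + 6 = -7.5 dBFS.

-7.5 dBFS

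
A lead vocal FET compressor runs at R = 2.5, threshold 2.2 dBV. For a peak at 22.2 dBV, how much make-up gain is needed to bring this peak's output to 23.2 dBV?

13 dB

The peak compresses to 2.2 + 20/2.5 = 10.2 dBV.
To reach 23.2 dBV requires 23.2 − 10.2 = 13 dB of make-up.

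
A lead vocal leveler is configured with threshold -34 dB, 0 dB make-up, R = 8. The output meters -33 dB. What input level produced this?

That's 1 dB above the -34 dB threshold.
Before 8:1 compression the overshoot was 1 × 8 = 8 dB, so input = -34 + 8 = -26 dB.

-26 dB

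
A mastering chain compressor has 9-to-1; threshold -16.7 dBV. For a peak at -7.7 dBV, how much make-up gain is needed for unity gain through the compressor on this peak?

8 dB

The peak compresses to -16.7 + 9/9 = -15.7 dBV.
To reach -7.7 dBV requires -7.7 − (-15.7) = 8 dB of make-up.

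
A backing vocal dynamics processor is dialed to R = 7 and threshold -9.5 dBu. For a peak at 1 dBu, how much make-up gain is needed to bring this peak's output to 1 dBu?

The peak compresses to -9.5 + 10.5/7 = -8 dBu.
To reach 1 dBu requires 1 − (-8) = 9 dB of make-up.

9 dB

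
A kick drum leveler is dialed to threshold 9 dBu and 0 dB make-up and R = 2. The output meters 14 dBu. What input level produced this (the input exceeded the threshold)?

The compressed level sits 14 − 9 = 5 dB over threshold.
Input overshoot = R × output overshoot = 10 dB → input = 9 + 10 = 19 dBu.

19 dBu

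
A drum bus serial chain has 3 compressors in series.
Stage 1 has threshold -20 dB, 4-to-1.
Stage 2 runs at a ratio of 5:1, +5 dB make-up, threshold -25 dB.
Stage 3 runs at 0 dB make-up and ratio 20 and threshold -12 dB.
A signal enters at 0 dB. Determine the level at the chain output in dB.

Stage 1: 0 dB is 20 dB over -20 dB; at 4:1 that becomes 5 dB over, giving -15 dB.
Stage 2: -15 dB is 10 dB over -25 dB; at 5:1 that becomes 2 dB over, giving -23 dB; +5 dB make-up → -18 dB.
Stage 3: -18 dB ≤ -12 dB, so stage 3 doesn't engage; output -18 dB.

-18 dB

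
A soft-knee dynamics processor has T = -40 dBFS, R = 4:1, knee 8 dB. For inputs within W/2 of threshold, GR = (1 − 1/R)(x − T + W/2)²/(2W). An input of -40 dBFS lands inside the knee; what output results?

-40.75 dBFS

x − T + W/2 = -40 − (-40) + 4 = 4.
GR = (1 − 1/4) × 4² / 16 = 0.75 × 16 / 16 = 0.75 dB.
Output = -40 − 0.75 = -40.75 dBFS.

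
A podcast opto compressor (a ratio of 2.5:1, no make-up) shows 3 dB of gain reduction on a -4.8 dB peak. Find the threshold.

-9.8 dB

Gain reduction = -4.8 − (-7.8) = 3 dB; output overshoot = GR / (R − 1) = 3 / 1.5 = 2 dB.
Threshold = output − output overshoot = -7.8 − 2 = -9.8 dB.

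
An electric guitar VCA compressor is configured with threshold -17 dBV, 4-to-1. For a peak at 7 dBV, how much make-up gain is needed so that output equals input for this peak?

18 dB

The peak compresses to -17 + 24/4 = -11 dBV.
To reach 7 dBV requires 7 − (-11) = 18 dB of make-up.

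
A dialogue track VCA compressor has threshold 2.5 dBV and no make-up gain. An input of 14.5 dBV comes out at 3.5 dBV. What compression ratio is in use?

Input overshoot = 14.5 − 2.5 = 12 dB; output overshoot = 3.5 − 2.5 = 1 dB.
Ratio = 12 / 1 = 12.

12:1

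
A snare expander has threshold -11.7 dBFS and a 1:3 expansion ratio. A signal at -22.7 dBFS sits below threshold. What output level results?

Undershoot = (-11.7) − (-22.7) = 11 dB.
At 1:3, that expands to 33 dB under threshold.
Output = -11.7 − 33 = -44.7 dBFS.

-44.7 dBFS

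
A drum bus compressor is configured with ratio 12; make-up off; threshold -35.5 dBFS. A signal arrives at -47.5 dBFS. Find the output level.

-47.5 dBFS is 12 dB below the -35.5 dBFS threshold, so no gain reduction is applied.
Output = input = -47.5 dBFS.

-47.5 dBFS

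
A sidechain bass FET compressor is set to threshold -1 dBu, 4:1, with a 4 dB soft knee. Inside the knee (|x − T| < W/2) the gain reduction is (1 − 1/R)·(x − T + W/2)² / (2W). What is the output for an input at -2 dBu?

-2.09375 dBu

x − T + W/2 = -2 − (-1) + 2 = 1.
GR = (1 − 1/4) × 1² / 8 = 0.75 × 1 / 8 = 0.09375 dB.
Output = -2 − 0.09375 = -2.09375 dBu.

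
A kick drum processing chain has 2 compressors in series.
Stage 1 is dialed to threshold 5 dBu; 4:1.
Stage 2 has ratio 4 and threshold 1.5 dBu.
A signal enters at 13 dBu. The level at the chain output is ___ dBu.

Stage 1: overshoot 8 dB → 8/4 = 2 dB → 7 dBu.
Stage 2: 5.5 dB above 1.5 dBu, reduced 4:1 to 1.375 dB above → 2.875 dBu.

2.875 dBu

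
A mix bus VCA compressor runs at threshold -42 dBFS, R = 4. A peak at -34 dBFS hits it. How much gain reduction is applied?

6 dB

The signal is 8 dB above threshold.
After 4:1 compression the overshoot becomes 8/4 = 2 dB.
GR = overshoot in − overshoot out = 8 − 2 = 6 dB.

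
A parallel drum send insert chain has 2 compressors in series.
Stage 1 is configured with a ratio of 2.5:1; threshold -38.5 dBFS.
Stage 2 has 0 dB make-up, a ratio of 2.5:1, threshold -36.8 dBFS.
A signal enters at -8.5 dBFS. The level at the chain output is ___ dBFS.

Stage 1: 30 dB above -38.5 dBFS, reduced 2.5:1 to 12 dB above → -26.5 dBFS.
Stage 2: overshoot 10.3 dB → 10.3/2.5 = 4.12 dB → -32.68 dBFS.

-32.68 dBFS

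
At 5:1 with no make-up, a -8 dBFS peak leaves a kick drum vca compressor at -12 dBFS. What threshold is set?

Input is 5 dB above T (since output overshoot × R = input overshoot: (-12 − T)·5 = -8 − T gives T = -13 dBFS).
Check: -13 + (-8 − (-13))/5 = -13 + 1 = -12 dBFS. ✓

-13 dBFS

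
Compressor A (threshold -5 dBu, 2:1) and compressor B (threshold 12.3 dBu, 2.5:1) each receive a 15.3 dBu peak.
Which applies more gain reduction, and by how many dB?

A, by 8.35 dB

A: overshoot 20.3 dB → output overshoot 10.15 dB → GR 10.15 dB.
B: overshoot 3 dB → output overshoot 1.2 dB → GR 1.8 dB.
Difference: 8.35 dB in favour of A.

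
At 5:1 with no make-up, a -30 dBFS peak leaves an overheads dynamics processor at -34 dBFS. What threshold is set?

Let T be the threshold. Output overshoot = (input overshoot)/R, so -34 − T = (-30 − T)/5.
5·(-34 − T) = -30 − T → 4·T = -170 − (-30) = -140.
T = -140/4 = -35 dBFS.

-35 dBFS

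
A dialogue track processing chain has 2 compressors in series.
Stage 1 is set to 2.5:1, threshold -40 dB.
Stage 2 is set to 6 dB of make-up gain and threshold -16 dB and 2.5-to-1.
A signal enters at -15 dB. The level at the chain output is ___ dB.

Stage 1: -15 dB is 25 dB over -40 dB; at 2.5:1 that becomes 10 dB over, giving -30 dB.
Stage 2: below threshold (-30 ≤ -16); passes unchanged; make-up brings it to -24 dB.

-24 dB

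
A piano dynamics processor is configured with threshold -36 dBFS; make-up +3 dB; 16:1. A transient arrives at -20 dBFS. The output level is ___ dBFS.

The input is 16 dB above the -36 dBFS threshold.
At 16:1 the overshoot is divided by 16, leaving 1 dB above threshold.
Output = -36 + 1 = -35 dBFS; make-up adds 3 dB, giving -32 dBFS.

-32 dBFS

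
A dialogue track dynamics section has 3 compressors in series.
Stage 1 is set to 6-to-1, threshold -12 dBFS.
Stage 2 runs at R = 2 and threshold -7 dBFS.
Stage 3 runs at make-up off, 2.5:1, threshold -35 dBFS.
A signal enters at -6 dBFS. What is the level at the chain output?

-25.4 dBFS

Stage 1: -6 dBFS is 6 dB over -12 dBFS; at 6:1 that becomes 1 dB over, giving -11 dBFS.
Stage 2: below threshold (-11 ≤ -7); passes unchanged; output -11 dBFS.
Stage 3: -11 dBFS is 24 dB over -35 dBFS; at 2.5:1 that becomes 9.6 dB over, giving -25.4 dBFS.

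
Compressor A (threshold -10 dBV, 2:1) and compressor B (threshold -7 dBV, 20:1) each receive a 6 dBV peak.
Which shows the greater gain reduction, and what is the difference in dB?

A: GR = 16 − 16/2 = 8 dB.
B: GR = 13 − 13/20 = 12.35 dB.
B applies 4.35 dB more gain reduction.

B, by 4.35 dB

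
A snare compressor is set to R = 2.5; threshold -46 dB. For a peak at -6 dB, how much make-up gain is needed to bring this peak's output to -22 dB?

The peak compresses to -46 + 40/2.5 = -30 dB.
To reach -22 dB requires -22 − (-30) = 8 dB of make-up.

8 dB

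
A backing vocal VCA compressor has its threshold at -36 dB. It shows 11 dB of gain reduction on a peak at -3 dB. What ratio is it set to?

1.5:1

Input overshoot = -3 − (-36) = 33 dB.
Output overshoot = 33 − 11 = 22 dB.
Ratio = input overshoot / output overshoot = 33 / 22 = 1.5.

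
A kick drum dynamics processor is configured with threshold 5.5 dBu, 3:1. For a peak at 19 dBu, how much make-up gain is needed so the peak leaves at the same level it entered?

9 dB

The peak compresses to 5.5 + 13.5/3 = 10 dBu.
To reach 19 dBu requires 19 − 10 = 9 dB of make-up.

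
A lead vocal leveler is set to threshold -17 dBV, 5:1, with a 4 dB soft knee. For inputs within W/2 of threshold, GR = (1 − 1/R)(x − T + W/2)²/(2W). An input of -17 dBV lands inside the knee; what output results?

-17.4 dBV

x − T + W/2 = -17 − (-17) + 2 = 2.
GR = (1 − 1/5) × 2² / 8 = 0.8 × 4 / 8 = 0.4 dB.
Output = -17 − 0.4 = -17.4 dBV.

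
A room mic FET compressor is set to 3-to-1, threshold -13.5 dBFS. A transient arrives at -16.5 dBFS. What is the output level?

-16.5 dBFS is 3 dB below the -13.5 dBFS threshold, so no gain reduction is applied.
Output = input = -16.5 dBFS.

-16.5 dBFS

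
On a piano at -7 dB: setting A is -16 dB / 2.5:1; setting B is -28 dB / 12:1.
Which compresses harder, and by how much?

A: 9 dB over, compressed to 3.6 dB over, so 5.4 dB of GR.
B: 21 dB over, compressed to 1.75 dB over, so 19.25 dB of GR.
B reduces 13.85 dB more.

B, by 13.85 dB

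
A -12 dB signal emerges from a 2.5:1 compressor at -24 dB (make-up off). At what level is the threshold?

Let T be the threshold. Output overshoot = (input overshoot)/R, so -24 − T = (-12 − T)/2.5.
2.5·(-24 − T) = -12 − T → 1.5·T = -60 − (-12) = -48.
T = -48/1.5 = -32 dB.

-32 dB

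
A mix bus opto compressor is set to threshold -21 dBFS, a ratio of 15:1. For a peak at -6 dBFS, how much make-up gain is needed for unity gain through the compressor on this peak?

The peak compresses to -21 + 15/15 = -20 dBFS.
To reach -6 dBFS requires -6 − (-20) = 14 dB of make-up.

14 dB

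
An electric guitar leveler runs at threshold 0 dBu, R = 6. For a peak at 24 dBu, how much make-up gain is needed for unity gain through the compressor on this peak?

The peak compresses to 0 + 24/6 = 4 dBu.
To reach 24 dBu requires 24 − 4 = 20 dB of make-up.

20 dB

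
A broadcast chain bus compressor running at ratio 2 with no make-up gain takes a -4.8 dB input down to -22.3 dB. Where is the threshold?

Input is 35 dB above T (since output overshoot × R = input overshoot: (-22.3 − T)·2 = -4.8 − T gives T = -39.8 dB).
Check: -39.8 + (-4.8 − (-39.8))/2 = -39.8 + 17.5 = -22.3 dB. ✓

-39.8 dB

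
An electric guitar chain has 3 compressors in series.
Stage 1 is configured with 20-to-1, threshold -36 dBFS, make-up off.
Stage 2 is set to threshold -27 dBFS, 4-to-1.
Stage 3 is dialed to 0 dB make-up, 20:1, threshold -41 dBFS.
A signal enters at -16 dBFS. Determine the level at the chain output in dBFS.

Stage 1: -16 dBFS is 20 dB over -36 dBFS; at 20:1 that becomes 1 dB over, giving -35 dBFS.
Stage 2: -35 dBFS ≤ -27 dBFS, so stage 2 doesn't engage; output -35 dBFS.
Stage 3: -35 dBFS is 6 dB over -41 dBFS; at 20:1 that becomes 0.3 dB over, giving -40.7 dBFS.

-40.7 dBFS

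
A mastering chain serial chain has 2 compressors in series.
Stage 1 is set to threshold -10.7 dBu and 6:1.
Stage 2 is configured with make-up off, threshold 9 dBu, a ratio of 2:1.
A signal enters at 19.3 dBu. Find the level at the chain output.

Stage 1: overshoot 30 dB → 30/6 = 5 dB → -5.7 dBu.
Stage 2: -5.7 dBu is at or below the 9 dBu threshold — no compression; output -5.7 dBu.

-5.7 dBu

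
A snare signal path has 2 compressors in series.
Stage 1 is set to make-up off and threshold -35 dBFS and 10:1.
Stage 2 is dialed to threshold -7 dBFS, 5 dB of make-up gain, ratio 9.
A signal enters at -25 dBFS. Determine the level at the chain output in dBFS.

Stage 1: overshoot 10 dB → 10/10 = 1 dB → -34 dBFS.
Stage 2: -34 dBFS is at or below the -7 dBFS threshold — no compression; make-up brings it to -29 dBFS.

-29 dBFS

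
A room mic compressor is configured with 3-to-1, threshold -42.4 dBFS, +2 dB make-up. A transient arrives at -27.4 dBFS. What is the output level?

-35.4 dBFS

-27.4 dBFS sits 15 dB over threshold.
The 15 dB excess becomes 5 dB after 3:1 reduction.
Output = -42.4 + 5 = -37.4 dBFS; make-up adds 2 dB, giving -35.4 dBFS.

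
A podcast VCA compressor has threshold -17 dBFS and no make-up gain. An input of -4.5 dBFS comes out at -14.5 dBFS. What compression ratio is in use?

5:1

Input overshoot = -4.5 − (-17) = 12.5 dB; output overshoot = -14.5 − (-17) = 2.5 dB.
Ratio = 12.5 / 2.5 = 5.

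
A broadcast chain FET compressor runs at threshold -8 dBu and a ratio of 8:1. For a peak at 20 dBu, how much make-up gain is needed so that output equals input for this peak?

The peak compresses to -8 + 28/8 = -4.5 dBu.
To reach 20 dBu requires 20 − (-4.5) = 24.5 dB of make-up.

24.5 dB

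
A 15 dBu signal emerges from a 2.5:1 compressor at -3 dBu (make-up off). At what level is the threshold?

-15 dBu

Gain reduction = 15 − (-3) = 18 dB; output overshoot = GR / (R − 1) = 18 / 1.5 = 12 dB.
Threshold = output − output overshoot = -3 − 12 = -15 dBu.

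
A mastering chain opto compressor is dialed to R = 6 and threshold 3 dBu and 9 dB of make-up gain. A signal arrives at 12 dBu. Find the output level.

13.5 dBu

Overshoot: 12 − 3 = 9 dB.
The 9 dB excess becomes 1.5 dB after 6:1 reduction.
Output = 3 + 1.5 = 4.5 dBu; make-up adds 9 dB, giving 13.5 dBu.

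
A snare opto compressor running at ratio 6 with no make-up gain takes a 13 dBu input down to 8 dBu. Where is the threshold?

Input is 6 dB above T (since output overshoot × R = input overshoot: (8 − T)·6 = 13 − T gives T = 7 dBu).
Check: 7 + (13 − 7)/6 = 7 + 1 = 8 dBu. ✓

7 dBu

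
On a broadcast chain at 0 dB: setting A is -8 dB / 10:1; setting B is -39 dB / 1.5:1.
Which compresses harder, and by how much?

B, by 5.8 dB

A: 8 dB over, compressed to 0.8 dB over, so 7.2 dB of GR.
B: 39 dB over, compressed to 26 dB over, so 13 dB of GR.
B reduces 5.8 dB more.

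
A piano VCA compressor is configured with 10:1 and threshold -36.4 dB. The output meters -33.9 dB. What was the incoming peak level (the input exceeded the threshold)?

The compressed level sits -33.9 − (-36.4) = 2.5 dB over threshold.
Undo the ratio: input overshoot = 2.5 × 10 = 25 dB, giving input = -11.4 dB.

-11.4 dB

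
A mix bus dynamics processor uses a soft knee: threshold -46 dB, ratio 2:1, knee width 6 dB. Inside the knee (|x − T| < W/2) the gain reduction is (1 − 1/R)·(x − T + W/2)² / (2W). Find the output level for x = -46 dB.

x − T + W/2 = -46 − (-46) + 3 = 3.
GR = (1 − 1/2) × 3² / 12 = 0.5 × 9 / 12 = 0.375 dB.
Output = -46 − 0.375 = -46.375 dB.

-46.375 dB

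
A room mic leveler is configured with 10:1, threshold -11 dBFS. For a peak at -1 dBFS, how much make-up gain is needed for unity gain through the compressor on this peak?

9 dB

Overshoot 10 dB → 10/10 = 1 dB after compression, so the compressed level is -11 + 1 = -10 dBFS.
Make-up = target − compressed = -1 − (-10) = 9 dB.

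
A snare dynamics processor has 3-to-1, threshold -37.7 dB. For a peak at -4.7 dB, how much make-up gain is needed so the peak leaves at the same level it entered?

22 dB

Overshoot 33 dB → 33/3 = 11 dB after compression, so the compressed level is -37.7 + 11 = -26.7 dB.
Make-up = target − compressed = -4.7 − (-26.7) = 22 dB.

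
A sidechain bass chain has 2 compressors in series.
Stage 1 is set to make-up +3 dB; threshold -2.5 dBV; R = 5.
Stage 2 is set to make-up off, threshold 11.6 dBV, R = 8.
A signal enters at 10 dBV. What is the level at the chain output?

Stage 1: overshoot 12.5 dB → 12.5/5 = 2.5 dB → 0 dBV; +3 dB make-up → 3 dBV.
Stage 2: below threshold (3 ≤ 11.6); passes unchanged; output 3 dBV.

3 dBV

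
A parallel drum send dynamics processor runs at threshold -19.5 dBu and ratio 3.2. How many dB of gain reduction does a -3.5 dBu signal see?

Overshoot = -3.5 − (-19.5) = 16 dB.
At 3.2:1, output sits 16/3.2 = 5 dB above threshold.
GR = overshoot in − overshoot out = 16 − 5 = 11 dB.

11 dB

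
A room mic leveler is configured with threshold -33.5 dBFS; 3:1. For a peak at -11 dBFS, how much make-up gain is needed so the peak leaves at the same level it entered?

Overshoot 22.5 dB → 22.5/3 = 7.5 dB after compression, so the compressed level is -33.5 + 7.5 = -26 dBFS.
Make-up = target − compressed = -11 − (-26) = 15 dB.

15 dB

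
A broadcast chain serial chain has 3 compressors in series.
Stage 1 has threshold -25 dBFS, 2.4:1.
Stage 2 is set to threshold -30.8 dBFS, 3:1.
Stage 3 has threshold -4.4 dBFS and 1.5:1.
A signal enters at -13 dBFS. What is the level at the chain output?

-27.2 dBFS

Stage 1: overshoot 12 dB → 12/2.4 = 5 dB → -20 dBFS.
Stage 2: -20 dBFS is 10.8 dB over -30.8 dBFS; at 3:1 that becomes 3.6 dB over, giving -27.2 dBFS.
Stage 3: -27.2 dBFS is at or below the -4.4 dBFS threshold — no compression; output -27.2 dBFS.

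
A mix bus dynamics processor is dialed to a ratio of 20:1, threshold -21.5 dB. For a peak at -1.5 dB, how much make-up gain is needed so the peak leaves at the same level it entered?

19 dB

Without make-up, output = threshold + overshoot/20 = -21.5 + 1 = -20.5 dB.
Gap to target: 19 dB.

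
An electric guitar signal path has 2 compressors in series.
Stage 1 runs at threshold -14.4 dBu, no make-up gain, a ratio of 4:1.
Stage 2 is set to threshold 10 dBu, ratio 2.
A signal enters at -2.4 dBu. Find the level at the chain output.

Stage 1: -2.4 dBu is 12 dB over -14.4 dBu; at 4:1 that becomes 3 dB over, giving -11.4 dBu.
Stage 2: -11.4 dBu is at or below the 10 dBu threshold — no compression; output -11.4 dBu.

-11.4 dBu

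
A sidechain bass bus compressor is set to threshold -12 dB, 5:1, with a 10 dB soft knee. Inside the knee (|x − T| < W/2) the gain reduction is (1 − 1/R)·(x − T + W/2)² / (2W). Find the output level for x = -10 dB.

-11.96 dB

x − T + W/2 = -10 − (-12) + 5 = 7.
GR = (1 − 1/5) × 7² / 20 = 0.8 × 49 / 20 = 1.96 dB.
Output = -10 − 1.96 = -11.96 dB.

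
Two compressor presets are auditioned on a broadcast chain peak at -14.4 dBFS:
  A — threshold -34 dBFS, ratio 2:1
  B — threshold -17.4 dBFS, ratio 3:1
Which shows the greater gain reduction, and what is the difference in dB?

A: 19.6 dB over, compressed to 9.8 dB over, so 9.8 dB of GR.
B: 3 dB over, compressed to 1 dB over, so 2 dB of GR.
A reduces 7.8 dB more.

A, by 7.8 dB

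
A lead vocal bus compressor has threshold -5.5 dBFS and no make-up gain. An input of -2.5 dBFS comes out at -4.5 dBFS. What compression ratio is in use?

3:1

Input overshoot = -2.5 − (-5.5) = 3 dB; output overshoot = -4.5 − (-5.5) = 1 dB.
Ratio = 3 / 1 = 3.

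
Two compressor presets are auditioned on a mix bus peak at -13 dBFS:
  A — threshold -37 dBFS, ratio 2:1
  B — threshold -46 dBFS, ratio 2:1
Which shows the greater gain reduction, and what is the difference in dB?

B, by 4.5 dB

A: overshoot 24 dB → output overshoot 12 dB → GR 12 dB.
B: overshoot 33 dB → output overshoot 16.5 dB → GR 16.5 dB.
B applies 4.5 dB more gain reduction.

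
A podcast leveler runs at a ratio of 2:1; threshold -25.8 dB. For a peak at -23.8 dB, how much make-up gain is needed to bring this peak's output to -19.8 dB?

5 dB

Without make-up, output = threshold + overshoot/2 = -25.8 + 1 = -24.8 dB.
Gap to target: 5 dB.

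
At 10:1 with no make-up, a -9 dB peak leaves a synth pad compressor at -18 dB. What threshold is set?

-19 dB

Gain reduction = -9 − (-18) = 9 dB; output overshoot = GR / (R − 1) = 9 / 9 = 1 dB.
Threshold = output − output overshoot = -18 − 1 = -19 dB.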